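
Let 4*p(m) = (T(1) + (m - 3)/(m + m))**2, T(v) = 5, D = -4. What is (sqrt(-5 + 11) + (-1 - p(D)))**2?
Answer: 6469441/65536 - 2465*sqrt(6)/128 ≈ 51.544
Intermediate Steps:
p(m) = (5 + (-3 + m)/(2*m))**2/4 (p(m) = (5 + (m - 3)/(m + m))**2/4 = (5 + (-3 + m)/((2*m)))**2/4 = (5 + (-3 + m)*(1/(2*m)))**2/4 = (5 + (-3 + m)/(2*m))**2/4)
(sqrt(-5 + 11) + (-1 - p(D)))**2 = (sqrt(-5 + 11) + (-1 - (-3 + 11*(-4))**2/(16*(-4)**2)))**2 = (sqrt(6) + (-1 - (-3 - 44)**2/(16*16)))**2 = (sqrt(6) + (-1 - (-47)**2/(16*16)))**2 = (sqrt(6) + (-1 - 2209/(16*16)))**2 = (sqrt(6) + (-1 - 1*2209/256))**2 = (sqrt(6) + (-1 - 2209/256))**2 = (sqrt(6) - 2465/256)**2 = (-2465/256 + sqrt(6))**2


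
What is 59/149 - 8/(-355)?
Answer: 22137/52895 ≈ 0.41851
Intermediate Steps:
59/149 - 8/(-355) = 59*(1/149) - 8*(-1/355) = 59/149 + 8/355 = 22137/52895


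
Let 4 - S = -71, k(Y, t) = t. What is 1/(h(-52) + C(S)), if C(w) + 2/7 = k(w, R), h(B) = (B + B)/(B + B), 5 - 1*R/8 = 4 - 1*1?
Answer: 7/117 ≈ 0.059829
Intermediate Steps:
R = 16 (R = 40 - 8*(4 - 1*1) = 40 - 8*(4 - 1) = 40 - 8*3 = 40 - 24 = 16)
S = 75 (S = 4 - 1*(-71) = 4 + 71 = 75)
h(B) = 1 (h(B) = (2*B)/((2*B)) = (2*B)*(1/(2*B)) = 1)
C(w) = 110/7 (C(w) = -2/7 + 16 = 110/7)
1/(h(-52) + C(S)) = 1/(1 + 110/7) = 1/(117/7) = 7/117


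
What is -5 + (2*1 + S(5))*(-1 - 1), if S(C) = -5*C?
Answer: 41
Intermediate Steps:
-5 + (2*1 + S(5))*(-1 - 1) = -5 + (2*1 - 5*5)*(-1 - 1) = -5 + (2 - 25)*(-2) = -5 - 23*(-2) = -5 + 46 = 41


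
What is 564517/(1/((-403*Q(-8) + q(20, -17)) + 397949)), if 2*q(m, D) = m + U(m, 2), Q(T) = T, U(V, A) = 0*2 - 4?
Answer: 226473494577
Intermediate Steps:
U(V, A) = -4 (U(V, A) = 0 - 4 = -4)
q(m, D) = -2 + m/2 (q(m, D) = (m - 4)/2 = (-4 + m)/2 = -2 + m/2)
564517/(1/((-403*Q(-8) + q(20, -17)) + 397949)) = 564517/(1/((-403*(-8) + (-2 + (½)*20)) + 397949)) = 564517/(1/((3224 + (-2 + 10)) + 397949)) = 564517/(1/((3224 + 8) + 397949)) = 564517/(1/(3232 + 397949)) = 564517/(1/401181) = 564517*401181 = 226473494577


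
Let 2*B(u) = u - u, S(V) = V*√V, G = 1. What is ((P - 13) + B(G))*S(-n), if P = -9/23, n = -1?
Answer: -308/23 ≈ -13.391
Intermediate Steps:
S(V) = V^(3/2)
B(u) = 0 (B(u) = (u - u)/2 = (½)*0 = 0)
P = -9/23 (P = -9*1/23 = -9/23 ≈ -0.39130)
((P - 13) + B(G))*S(-n) = ((-9/23 - 13) + 0)*(-1*(-1))^(3/2) = (-308/23 + 0)*1^(3/2) = -308/23*1 = -308/23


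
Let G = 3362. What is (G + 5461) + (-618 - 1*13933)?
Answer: -5728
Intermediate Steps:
(G + 5461) + (-618 - 1*13933) = (3362 + 5461) + (-618 - 1*13933) = 8823 + (-618 - 13933) = 8823 - 14551 = -5728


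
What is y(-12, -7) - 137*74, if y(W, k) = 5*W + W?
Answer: -10210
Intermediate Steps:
y(W, k) = 6*W
y(-12, -7) - 137*74 = 6*(-12) - 137*74 = -72 - 10138 = -10210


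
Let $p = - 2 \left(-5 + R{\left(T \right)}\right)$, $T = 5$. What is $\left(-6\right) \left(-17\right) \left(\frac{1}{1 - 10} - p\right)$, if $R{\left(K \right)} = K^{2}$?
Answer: $\frac{12206}{3} \approx 4068.7$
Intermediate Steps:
$p = -40$ ($p = - 2 \left(-5 + 5^{2}\right) = - 2 \left(-5 + 25\right) = \left(-2\right) 20 = -40$)
$\left(-6\right) \left(-17\right) \left(\frac{1}{1 - 10} - p\right) = \left(-6\right) \left(-17\right) \left(\frac{1}{1 - 10} - -40\right) = 102 \left(\frac{1}{-9} + 40\right) = 102 \left(- \frac{1}{9} + 40\right) = 102 \cdot \frac{359}{9} = \frac{12206}{3}$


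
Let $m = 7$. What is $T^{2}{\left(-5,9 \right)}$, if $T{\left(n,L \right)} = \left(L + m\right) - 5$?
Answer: $121$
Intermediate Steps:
$T{\left(n,L \right)} = 2 + L$ ($T{\left(n,L \right)} = \left(L + 7\right) - 5 = \left(7 + L\right) - 5 = 2 + L$)
$T^{2}{\left(-5,9 \right)} = \left(2 + 9\right)^{2} = 11^{2} = 121$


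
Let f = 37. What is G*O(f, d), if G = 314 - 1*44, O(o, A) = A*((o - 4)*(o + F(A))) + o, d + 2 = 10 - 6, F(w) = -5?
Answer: 580230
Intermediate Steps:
d = 2 (d = -2 + (10 - 6) = -2 + 4 = 2)
O(o, A) = o + A*(-5 + o)*(-4 + o) (O(o, A) = A*((o - 4)*(o - 5)) + o = A*((-4 + o)*(-5 + o)) + o = A*((-5 + o)*(-4 + o)) + o = A*(-5 + o)*(-4 + o) + o = o + A*(-5 + o)*(-4 + o))
G = 270 (G = 314 - 44 = 270)
G*O(f, d) = 270*(37 + 20*2 + 2*37² - 9*2*37) = 270*(37 + 40 + 2*1369 - 666) = 270*(37 + 40 + 2738 - 666) = 270*2149 = 580230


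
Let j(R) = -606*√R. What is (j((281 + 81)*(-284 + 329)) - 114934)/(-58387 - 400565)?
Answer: 57467/229476 + 303*√1810/76492 ≈ 0.41895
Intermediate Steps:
(j((281 + 81)*(-284 + 329)) - 114934)/(-58387 - 400565) = (-606*√(-284 + 329)*√(281 + 81) - 114934)/(-58387 - 400565) = (-606*3*√1810 - 114934)/(-458952) = (-1818*√1810 - 114934)*(-1/458952) = (-114934 - 1818*√1810)*(-1/458952) = 57467/229476 + 303*√1810/76492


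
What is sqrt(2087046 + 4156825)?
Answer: sqrt(6243871) ≈ 2498.8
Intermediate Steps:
sqrt(2087046 + 4156825) = sqrt(6243871)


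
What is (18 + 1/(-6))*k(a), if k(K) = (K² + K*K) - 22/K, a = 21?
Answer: 989750/63 ≈ 15710.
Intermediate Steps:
k(K) = -22/K + 2*K² (k(K) = (K² + K²) - 22/K = 2*K² - 22/K = -22/K + 2*K²)
(18 + 1/(-6))*k(a) = (18 + 1/(-6))*(2*(-11 + 21³)/21) = (18 - ⅙)*(2*(1/21)*(-11 + 9261)) = 107*(2*(1/21)*9250)/6 = (107/6)*(18500/21) = 989750/63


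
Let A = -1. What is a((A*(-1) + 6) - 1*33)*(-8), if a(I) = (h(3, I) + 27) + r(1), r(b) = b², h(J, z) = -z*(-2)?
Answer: 192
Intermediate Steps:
h(J, z) = 2*z
a(I) = 28 + 2*I (a(I) = (2*I + 27) + 1² = (27 + 2*I) + 1 = 28 + 2*I)
a((A*(-1) + 6) - 1*33)*(-8) = (28 + 2*((-1*(-1) + 6) - 1*33))*(-8) = (28 + 2*((1 + 6) - 33))*(-8) = (28 + 2*(7 - 33))*(-8) = (28 + 2*(-26))*(-8) = (28 - 52)*(-8) = -24*(-8) = 192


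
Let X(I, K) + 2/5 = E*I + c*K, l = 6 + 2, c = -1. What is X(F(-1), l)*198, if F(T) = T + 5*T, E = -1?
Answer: -2376/5 ≈ -475.20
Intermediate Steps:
F(T) = 6*T
l = 8
X(I, K) = -⅖ - I - K (X(I, K) = -⅖ + (-I - K) = -⅖ - I - K)
X(F(-1), l)*198 = (-⅖ - 6*(-1) - 1*8)*198 = (-⅖ - 1*(-6) - 8)*198 = (-⅖ + 6 - 8)*198 = -12/5*198 = -2376/5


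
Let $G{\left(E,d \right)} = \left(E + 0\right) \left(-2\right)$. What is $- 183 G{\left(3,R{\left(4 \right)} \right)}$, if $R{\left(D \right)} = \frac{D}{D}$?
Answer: $1098$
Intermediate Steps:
$R{\left(D \right)} = 1$
$G{\left(E,d \right)} = - 2 E$ ($G{\left(E,d \right)} = E \left(-2\right) = - 2 E$)
$- 183 G{\left(3,R{\left(4 \right)} \right)} = - 183 \left(\left(-2\right) 3\right) = \left(-183\right) \left(-6\right) = 1098$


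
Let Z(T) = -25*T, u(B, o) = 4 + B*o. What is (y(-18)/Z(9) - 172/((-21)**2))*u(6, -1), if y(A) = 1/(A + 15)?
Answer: 25702/33075 ≈ 0.77708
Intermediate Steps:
y(A) = 1/(15 + A)
(y(-18)/Z(9) - 172/((-21)**2))*u(6, -1) = (1/((15 - 18)*((-25*9))) - 172/((-21)**2))*(4 + 6*(-1)) = (1/(-3*(-225)) - 172/441)*(4 - 6) = (-1/3*(-1/225) - 172*1/441)*(-2) = (1/675 - 172/441)*(-2) = -12851/33075*(-2) = 25702/33075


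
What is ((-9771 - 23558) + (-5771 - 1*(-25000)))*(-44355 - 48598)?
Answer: 1310637300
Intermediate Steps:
((-9771 - 23558) + (-5771 - 1*(-25000)))*(-44355 - 48598) = (-33329 + (-5771 + 25000))*(-92953) = (-33329 + 19229)*(-92953) = -14100*(-92953) = 1310637300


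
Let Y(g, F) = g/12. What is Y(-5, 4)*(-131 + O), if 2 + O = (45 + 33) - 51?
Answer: 265/6 ≈ 44.167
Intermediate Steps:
Y(g, F) = g/12 (Y(g, F) = g*(1/12) = g/12)
O = 25 (O = -2 + ((45 + 33) - 51) = -2 + (78 - 51) = -2 + 27 = 25)
Y(-5, 4)*(-131 + O) = ((1/12)*(-5))*(-131 + 25) = -5/12*(-106) = 265/6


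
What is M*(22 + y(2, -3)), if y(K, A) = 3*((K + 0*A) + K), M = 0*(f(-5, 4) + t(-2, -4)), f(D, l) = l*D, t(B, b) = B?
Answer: 0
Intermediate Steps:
f(D, l) = D*l
M = 0 (M = 0*(-5*4 - 2) = 0*(-20 - 2) = 0*(-22) = 0)
y(K, A) = 6*K (y(K, A) = 3*((K + 0) + K) = 3*(K + K) = 3*(2*K) = 6*K)
M*(22 + y(2, -3)) = 0*(22 + 6*2) = 0*(22 + 12) = 0*34 = 0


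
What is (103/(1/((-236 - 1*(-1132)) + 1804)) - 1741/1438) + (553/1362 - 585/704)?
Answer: 95862134733857/344705856 ≈ 2.7810e+5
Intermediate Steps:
(103/(1/((-236 - 1*(-1132)) + 1804)) - 1741/1438) + (553/1362 - 585/704) = (103/(1/((-236 + 1132) + 1804)) - 1741*1/1438) + (553*(1/1362) - 585*1/704) = (103/(1/(896 + 1804)) - 1741/1438) + (553/1362 - 585/704) = (103/(1/2700) - 1741/1438) - 203729/479424 = (103*2700 - 1741/1438) - 203729/479424 = (278100 - 1741/1438) - 203729/479424 = 399906059/1438 - 203729/479424 = 95862134733857/344705856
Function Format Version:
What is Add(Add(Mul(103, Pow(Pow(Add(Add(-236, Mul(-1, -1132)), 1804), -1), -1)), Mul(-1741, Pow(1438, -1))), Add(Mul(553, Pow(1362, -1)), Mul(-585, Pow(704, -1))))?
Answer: Rational(95862134733857, 344705856) ≈ 2.7810e+5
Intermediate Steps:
Add(Add(Mul(103, Pow(Pow(Add(Add(-236, Mul(-1, -1132)), 1804), -1), -1)), Mul(-1741, Pow(1438, -1))), Add(Mul(553, Pow(1362, -1)), Mul(-585, Pow(704, -1)))) = Add(Add(Mul(103, Pow(Pow(Add(Add(-236, 1132), 1804), -1), -1)), Mul(-1741, Rational(1, 1438))), Add(Mul(553, Rational(1, 1362)), Mul(-585, Rational(1, 704)))) = Add(Add(Mul(103, Pow(Pow(Add(896, 1804), -1), -1)), Rational(-1741, 1438)), Add(Rational(553, 1362), Rational(-585, 704))) = Add(Add(Mul(103, Pow(Pow(2700, -1), -1)), Rational(-1741, 1438)), Rational(-203729, 479424)) = Add(Add(Mul(103, Pow(Rational(1, 2700), -1)), Rational(-1741, 1438)), Rational(-203729, 479424)) = Add(Add(Mul(103, 2700), Rational(-1741, 1438)), Rational(-203729, 479424)) = Add(Add(278100, Rational(-1741, 1438)), Rational(-203729, 479424)) = Add(Rational(399906059, 1438), Rational(-203729, 479424)) = Rational(95862134733857, 344705856)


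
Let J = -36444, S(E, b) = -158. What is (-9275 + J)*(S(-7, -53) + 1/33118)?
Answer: 239231205317/33118 ≈ 7.2236e+6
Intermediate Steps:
(-9275 + J)*(S(-7, -53) + 1/33118) = (-9275 - 36444)*(-158 + 1/33118) = -45719*(-158 + 1/33118) = -45719*(-5232643/33118) = 239231205317/33118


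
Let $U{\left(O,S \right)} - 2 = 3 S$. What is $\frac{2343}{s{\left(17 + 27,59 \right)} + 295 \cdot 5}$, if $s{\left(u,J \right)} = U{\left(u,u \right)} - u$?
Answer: $\frac{2343}{1565} \approx 1.4971$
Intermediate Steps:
$U{\left(O,S \right)} = 2 + 3 S$
$s{\left(u,J \right)} = 2 + 2 u$ ($s{\left(u,J \right)} = \left(2 + 3 u\right) - u = 2 + 2 u$)
$\frac{2343}{s{\left(17 + 27,59 \right)} + 295 \cdot 5} = \frac{2343}{\left(2 + 2 \left(17 + 27\right)\right) + 295 \cdot 5} = \frac{2343}{\left(2 + 2 \cdot 44\right) + 1475} = \frac{2343}{\left(2 + 88\right) + 1475} = \frac{2343}{90 + 1475} = \frac{2343}{1565}$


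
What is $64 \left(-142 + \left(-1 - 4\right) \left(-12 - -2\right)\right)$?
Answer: $-5888$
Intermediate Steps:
$64 \left(-142 + \left(-1 - 4\right) \left(-12 - -2\right)\right) = 64 \left(-142 - 5 \left(-12 + 2\right)\right) = 64 \left(-142 - -50\right) = 64 \left(-142 + 50\right) = 64 \left(-92\right) = -5888$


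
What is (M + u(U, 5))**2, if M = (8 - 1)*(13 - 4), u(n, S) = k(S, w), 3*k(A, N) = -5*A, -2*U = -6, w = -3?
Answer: 26896/9 ≈ 2988.4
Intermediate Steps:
U = 3 (U = -1/2*(-6) = 3)
k(A, N) = -5*A/3 (k(A, N) = (-5*A)/3 = -5*A/3)
u(n, S) = -5*S/3
M = 63 (M = 7*9 = 63)
(M + u(U, 5))**2 = (63 - 5/3*5)**2 = (63 - 25/3)**2 = (164/3)**2 = 26896/9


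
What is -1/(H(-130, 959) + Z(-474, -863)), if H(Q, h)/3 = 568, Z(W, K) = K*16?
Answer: 1/12104 ≈ 8.2617e-5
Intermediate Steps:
Z(W, K) = 16*K
H(Q, h) = 1704 (H(Q, h) = 3*568 = 1704)
-1/(H(-130, 959) + Z(-474, -863)) = -1/(1704 + 16*(-863)) = -1/(1704 - 13808) = -1/(-12104) = -1*(-1/12104) = 1/12104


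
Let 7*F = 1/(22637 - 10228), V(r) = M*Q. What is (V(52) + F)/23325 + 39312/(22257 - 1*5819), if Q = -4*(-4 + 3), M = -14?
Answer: 39784638256987/16652347205025 ≈ 2.3891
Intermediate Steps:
Q = 4 (Q = -4*(-1) = 4)
V(r) = -56 (V(r) = -14*4 = -56)
F = 1/86863 (F = 1/(7*(22637 - 10228)) = (⅐)/12409 = (⅐)*(1/12409) = 1/86863 ≈ 1.1512e-5)
(V(52) + F)/23325 + 39312/(22257 - 1*5819) = (-56 + 1/86863)/23325 + 39312/(22257 - 1*5819) = -4864327/86863*1/23325 + 39312/(22257 - 5819) = -4864327/2026079475 + 39312/16438 = -4864327/2026079475 + 39312*(1/16438) = -4864327/2026079475 + 19656/8219 = 39784638256987/16652347205025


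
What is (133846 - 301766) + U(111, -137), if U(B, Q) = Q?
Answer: -168057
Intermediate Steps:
(133846 - 301766) + U(111, -137) = (133846 - 301766) - 137 = -167920 - 137 = -168057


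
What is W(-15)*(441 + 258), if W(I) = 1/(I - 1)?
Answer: -699/16 ≈ -43.688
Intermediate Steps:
W(I) = 1/(-1 + I)
W(-15)*(441 + 258) = (441 + 258)/(-1 - 15) = 699/(-16) = -1/16*699 = -699/16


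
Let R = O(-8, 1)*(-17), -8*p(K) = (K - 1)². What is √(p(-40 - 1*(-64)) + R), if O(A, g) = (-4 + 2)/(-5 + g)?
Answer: I*√1194/4 ≈ 8.6386*I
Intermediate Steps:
O(A, g) = -2/(-5 + g)
p(K) = -(-1 + K)²/8 (p(K) = -(K - 1)²/8 = -(-1 + K)²/8)
R = -17/2 (R = -2/(-5 + 1)*(-17) = -2/(-4)*(-17) = -2*(-¼)*(-17) = (½)*(-17) = -17/2 ≈ -8.5000)
√(p(-40 - 1*(-64)) + R) = √(-(-1 + (-40 - 1*(-64)))²/8 - 17/2) = √(-(-1 + (-40 + 64))²/8 - 17/2) = √(-(-1 + 24)²/8 - 17/2) = √(-⅛*23² - 17/2) = √(-⅛*529 - 17/2) = √(-529/8 - 17/2) = √(-597/8) = I*√1194/4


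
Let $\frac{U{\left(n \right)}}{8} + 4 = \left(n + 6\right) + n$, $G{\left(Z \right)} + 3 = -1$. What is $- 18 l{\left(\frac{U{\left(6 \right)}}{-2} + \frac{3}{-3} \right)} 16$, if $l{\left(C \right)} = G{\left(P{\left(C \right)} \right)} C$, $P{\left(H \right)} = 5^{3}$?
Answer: $-65664$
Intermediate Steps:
$P{\left(H \right)} = 125$
$G{\left(Z \right)} = -4$ ($G{\left(Z \right)} = -3 - 1 = -4$)
$U{\left(n \right)} = 16 + 16 n$ ($U{\left(n \right)} = -32 + 8 \left(\left(n + 6\right) + n\right) = -32 + 8 \left(\left(6 + n\right) + n\right) = -32 + 8 \left(6 + 2 n\right) = -32 + \left(48 + 16 n\right) = 16 + 16 n$)
$l{\left(C \right)} = - 4 C$
$- 18 l{\left(\frac{U{\left(6 \right)}}{-2} + \frac{3}{-3} \right)} 16 = - 18 \left(- 4 \left(\frac{16 + 16 \cdot 6}{-2} + \frac{3}{-3}\right)\right) 16 = - 18 \left(- 4 \left(\left(16 + 96\right) \left(- \frac{1}{2}\right) + 3 \left(- \frac{1}{3}\right)\right)\right) 16 = - 18 \left(- 4 \left(112 \left(- \frac{1}{2}\right) - 1\right)\right) 16 = - 18 \left(- 4 \left(-56 - 1\right)\right) 16 = - 18 \left(\left(-4\right) \left(-57\right)\right) 16 = \left(-18\right) 228 \cdot 16 = \left(-4104\right) 16 = -65664$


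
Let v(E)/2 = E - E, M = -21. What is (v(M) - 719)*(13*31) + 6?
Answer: -289751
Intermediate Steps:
v(E) = 0 (v(E) = 2*(E - E) = 2*0 = 0)
(v(M) - 719)*(13*31) + 6 = (0 - 719)*(13*31) + 6 = -719*403 + 6 = -289757 + 6 = -289751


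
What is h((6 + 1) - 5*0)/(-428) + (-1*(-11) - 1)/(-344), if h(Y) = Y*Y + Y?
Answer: -2943/18404 ≈ -0.15991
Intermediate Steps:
h(Y) = Y + Y² (h(Y) = Y² + Y = Y + Y²)
h((6 + 1) - 5*0)/(-428) + (-1*(-11) - 1)/(-344) = (((6 + 1) - 5*0)*(1 + ((6 + 1) - 5*0)))/(-428) + (-1*(-11) - 1)/(-344) = ((7 + 0)*(1 + (7 + 0)))*(-1/428) + (11 - 1)*(-1/344) = (7*(1 + 7))*(-1/428) + 10*(-1/344) = (7*8)*(-1/428) - 5/172 = 56*(-1/428) - 5/172 = -14/107 - 5/172 = -2943/18404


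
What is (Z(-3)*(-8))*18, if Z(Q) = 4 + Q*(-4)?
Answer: -2304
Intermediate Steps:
Z(Q) = 4 - 4*Q
(Z(-3)*(-8))*18 = ((4 - 4*(-3))*(-8))*18 = ((4 + 12)*(-8))*18 = (16*(-8))*18 = -128*18 = -2304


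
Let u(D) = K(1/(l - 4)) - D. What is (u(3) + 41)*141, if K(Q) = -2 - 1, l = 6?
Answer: 4935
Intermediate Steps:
K(Q) = -3
u(D) = -3 - D
(u(3) + 41)*141 = ((-3 - 1*3) + 41)*141 = ((-3 - 3) + 41)*141 = (-6 + 41)*141 = 35*141 = 4935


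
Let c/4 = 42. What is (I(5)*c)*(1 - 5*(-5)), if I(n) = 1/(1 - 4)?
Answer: -1456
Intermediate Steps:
c = 168 (c = 4*42 = 168)
I(n) = -1/3 (I(n) = 1/(-3) = -1/3)
(I(5)*c)*(1 - 5*(-5)) = (-1/3*168)*(1 - 5*(-5)) = -56*(1 + 25) = -56*26 = -1456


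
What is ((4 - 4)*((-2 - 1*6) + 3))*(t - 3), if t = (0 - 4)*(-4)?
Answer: 0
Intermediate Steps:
t = 16 (t = -4*(-4) = 16)
((4 - 4)*((-2 - 1*6) + 3))*(t - 3) = ((4 - 4)*((-2 - 1*6) + 3))*(16 - 3) = (0*((-2 - 6) + 3))*13 = (0*(-8 + 3))*13 = (0*(-5))*13 = 0*13 = 0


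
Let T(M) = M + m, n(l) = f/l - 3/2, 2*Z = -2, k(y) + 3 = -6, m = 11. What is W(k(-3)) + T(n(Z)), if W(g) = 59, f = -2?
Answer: 141/2 ≈ 70.500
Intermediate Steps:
k(y) = -9 (k(y) = -3 - 6 = -9)
Z = -1 (Z = (1/2)*(-2) = -1)
n(l) = -3/2 - 2/l (n(l) = -2/l - 3/2 = -3/2 - 2/l)
T(M) = 11 + M (T(M) = M + 11 = 11 + M)
W(k(-3)) + T(n(Z)) = 59 + (11 + (-3/2 - 2/(-1))) = 59 + (11 + (-3/2 - 2*(-1))) = 59 + (11 + (-3/2 + 2)) = 59 + (11 + 1/2) = 59 + 23/2 = 141/2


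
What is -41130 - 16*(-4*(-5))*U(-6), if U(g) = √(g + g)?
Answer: -41130 - 640*I*√3 ≈ -41130.0 - 1108.5*I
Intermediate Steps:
U(g) = √2*√g (U(g) = √(2*g) = √2*√g)
-41130 - 16*(-4*(-5))*U(-6) = -41130 - 16*(-4*(-5))*√2*√(-6) = -41130 - 16*20*√2*(I*√6) = -41130 - 320*2*I*√3 = -41130 - 640*I*√3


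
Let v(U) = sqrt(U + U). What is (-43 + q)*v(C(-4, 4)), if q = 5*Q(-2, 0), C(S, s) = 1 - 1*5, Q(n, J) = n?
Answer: -106*I*sqrt(2) ≈ -149.91*I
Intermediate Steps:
C(S, s) = -4 (C(S, s) = 1 - 5 = -4)
v(U) = sqrt(2)*sqrt(U) (v(U) = sqrt(2*U) = sqrt(2)*sqrt(U))
q = -10 (q = 5*(-2) = -10)
(-43 + q)*v(C(-4, 4)) = (-43 - 10)*(sqrt(2)*sqrt(-4)) = -53*sqrt(2)*2*I = -106*I*sqrt(2)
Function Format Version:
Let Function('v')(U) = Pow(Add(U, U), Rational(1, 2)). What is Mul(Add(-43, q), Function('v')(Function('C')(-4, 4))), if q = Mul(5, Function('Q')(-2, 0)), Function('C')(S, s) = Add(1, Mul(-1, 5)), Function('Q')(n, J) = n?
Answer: Mul(-106, I, Pow(2, Rational(1, 2))) ≈ Mul(-149.91, I)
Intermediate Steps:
Function('C')(S, s) = -4 (Function('C')(S, s) = Add(1, -5) = -4)
Function('v')(U) = Mul(Pow(2, Rational(1, 2)), Pow(U, Rational(1, 2))) (Function('v')(U) = Pow(Mul(2, U), Rational(1, 2)) = Mul(Pow(2, Rational(1, 2)), Pow(U, Rational(1, 2))))
q = -10 (q = Mul(5, -2) = -10)
Mul(Add(-43, q), Function('v')(Function('C')(-4, 4))) = Mul(Add(-43, -10), Mul(Pow(2, Rational(1, 2)), Pow(-4, Rational(1, 2)))) = Mul(-53, Mul(Pow(2, Rational(1, 2)), Mul(2, I))) = Mul(-53, Mul(2, I, Pow(2, Rational(1, 2)))) = Mul(-106, I, Pow(2, Rational(1, 2)))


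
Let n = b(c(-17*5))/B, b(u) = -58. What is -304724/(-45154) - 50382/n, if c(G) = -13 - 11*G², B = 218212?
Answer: 124105287832382/654733 ≈ 1.8955e+8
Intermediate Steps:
n = -29/109106 (n = -58/218212 = -58*1/218212 = -29/109106 ≈ -0.00026580)
-304724/(-45154) - 50382/n = -304724/(-45154) - 50382/(-29/109106) = -304724*(-1/45154) - 50382*(-109106/29) = 152362/22577 + 5496978492/29 = 124105287832382/654733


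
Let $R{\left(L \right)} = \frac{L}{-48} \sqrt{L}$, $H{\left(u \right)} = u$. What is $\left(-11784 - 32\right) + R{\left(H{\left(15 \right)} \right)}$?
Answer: $-11816 - \frac{5 \sqrt{15}}{16} \approx -11817.0$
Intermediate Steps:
$R{\left(L \right)} = - \frac{L^{\frac{3}{2}}}{48}$ ($R{\left(L \right)} = L \left(- \frac{1}{48}\right) \sqrt{L} = - \frac{L}{48} \sqrt{L} = - \frac{L^{\frac{3}{2}}}{48}$)
$\left(-11784 - 32\right) + R{\left(H{\left(15 \right)} \right)} = \left(-11784 - 32\right) - \frac{15^{\frac{3}{2}}}{48} = -11816 - \frac{15 \sqrt{15}}{48} = -11816 - \frac{5 \sqrt{15}}{16}$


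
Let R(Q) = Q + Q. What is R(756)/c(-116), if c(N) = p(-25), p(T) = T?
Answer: -1512/25 ≈ -60.480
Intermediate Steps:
c(N) = -25
R(Q) = 2*Q
R(756)/c(-116) = (2*756)/(-25) = 1512*(-1/25) = -1512/25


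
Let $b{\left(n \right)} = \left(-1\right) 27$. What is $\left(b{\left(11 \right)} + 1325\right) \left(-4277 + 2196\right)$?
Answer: $-2701138$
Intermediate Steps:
$b{\left(n \right)} = -27$
$\left(b{\left(11 \right)} + 1325\right) \left(-4277 + 2196\right) = \left(-27 + 1325\right) \left(-4277 + 2196\right) = 1298 \left(-2081\right) = -2701138$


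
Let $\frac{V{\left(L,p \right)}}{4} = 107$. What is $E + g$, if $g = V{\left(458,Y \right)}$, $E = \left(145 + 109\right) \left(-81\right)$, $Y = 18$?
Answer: $-20146$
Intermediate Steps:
$V{\left(L,p \right)} = 428$ ($V{\left(L,p \right)} = 4 \cdot 107 = 428$)
$E = -20574$ ($E = 254 \left(-81\right) = -20574$)
$g = 428$
$E + g = -20574 + 428 = -20146$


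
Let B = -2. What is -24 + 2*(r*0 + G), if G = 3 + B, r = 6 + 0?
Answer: -22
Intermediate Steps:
r = 6
G = 1 (G = 3 - 2 = 1)
-24 + 2*(r*0 + G) = -24 + 2*(6*0 + 1) = -24 + 2*(0 + 1) = -24 + 2*1 = -24 + 2 = -22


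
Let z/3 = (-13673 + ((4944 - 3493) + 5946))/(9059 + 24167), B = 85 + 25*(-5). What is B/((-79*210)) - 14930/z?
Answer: 68580879161/2602971 ≈ 26347.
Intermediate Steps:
B = -40 (B = 85 - 125 = -40)
z = -9414/16613 (z = 3*((-13673 + ((4944 - 3493) + 5946))/(9059 + 24167)) = 3*((-13673 + (1451 + 5946))/33226) = 3*((-13673 + 7397)*(1/33226)) = 3*(-6276*1/33226) = 3*(-3138/16613) = -9414/16613 ≈ -0.56666)
B/((-79*210)) - 14930/z = -40/((-79*210)) - 14930/(-9414/16613) = -40/(-16590) - 14930*(-16613/9414) = -40*(-1/16590) + 124016045/4707 = 4/1659 + 124016045/4707 = 68580879161/2602971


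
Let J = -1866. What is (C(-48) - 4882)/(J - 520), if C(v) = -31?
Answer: 4913/2386 ≈ 2.0591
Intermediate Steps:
(C(-48) - 4882)/(J - 520) = (-31 - 4882)/(-1866 - 520) = -4913/(-2386) = -4913*(-1/2386) = 4913/2386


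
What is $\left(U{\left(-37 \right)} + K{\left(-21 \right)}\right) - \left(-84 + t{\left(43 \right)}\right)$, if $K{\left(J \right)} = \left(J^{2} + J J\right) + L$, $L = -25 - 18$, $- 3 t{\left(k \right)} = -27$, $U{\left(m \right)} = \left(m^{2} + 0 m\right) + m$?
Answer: $2246$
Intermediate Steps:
$U{\left(m \right)} = m + m^{2}$ ($U{\left(m \right)} = \left(m^{2} + 0\right) + m = m^{2} + m = m + m^{2}$)
$t{\left(k \right)} = 9$ ($t{\left(k \right)} = \left(- \frac{1}{3}\right) \left(-27\right) = 9$)
$L = -43$
$K{\left(J \right)} = -43 + 2 J^{2}$ ($K{\left(J \right)} = \left(J^{2} + J J\right) - 43 = \left(J^{2} + J^{2}\right) - 43 = 2 J^{2} - 43 = -43 + 2 J^{2}$)
$\left(U{\left(-37 \right)} + K{\left(-21 \right)}\right) - \left(-84 + t{\left(43 \right)}\right) = \left(- 37 \left(1 - 37\right) - \left(43 - 2 \left(-21\right)^{2}\right)\right) - \left(-84 + 9\right) = \left(\left(-37\right) \left(-36\right) + \left(-43 + 2 \cdot 441\right)\right) - -75 = \left(1332 + \left(-43 + 882\right)\right) + 75 = \left(1332 + 839\right) + 75 = 2171 + 75 = 2246$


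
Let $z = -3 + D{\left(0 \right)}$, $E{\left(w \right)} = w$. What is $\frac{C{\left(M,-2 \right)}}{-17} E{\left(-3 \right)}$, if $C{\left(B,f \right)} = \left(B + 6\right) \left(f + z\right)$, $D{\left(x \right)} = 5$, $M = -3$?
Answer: $0$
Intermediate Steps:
$z = 2$ ($z = -3 + 5 = 2$)
$C{\left(B,f \right)} = \left(2 + f\right) \left(6 + B\right)$ ($C{\left(B,f \right)} = \left(B + 6\right) \left(f + 2\right) = \left(6 + B\right) \left(2 + f\right) = \left(2 + f\right) \left(6 + B\right)$)
$\frac{C{\left(M,-2 \right)}}{-17} E{\left(-3 \right)} = \frac{12 + 2 \left(-3\right) + 6 \left(-2\right) - -6}{-17} \left(-3\right) = \left(12 - 6 - 12 + 6\right) \left(- \frac{1}{17}\right) \left(-3\right) = 0 \left(- \frac{1}{17}\right) \left(-3\right) = 0 \left(-3\right) = 0$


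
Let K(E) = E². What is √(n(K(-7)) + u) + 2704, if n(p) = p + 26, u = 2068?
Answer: 2704 + √2143 ≈ 2750.3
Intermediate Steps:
n(p) = 26 + p
√(n(K(-7)) + u) + 2704 = √((26 + (-7)²) + 2068) + 2704 = √((26 + 49) + 2068) + 2704 = √(75 + 2068) + 2704 = √2143 + 2704 = 2704 + √2143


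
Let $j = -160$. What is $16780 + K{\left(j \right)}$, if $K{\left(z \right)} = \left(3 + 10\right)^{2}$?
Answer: $16949$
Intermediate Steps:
$K{\left(z \right)} = 169$ ($K{\left(z \right)} = 13^{2} = 169$)
$16780 + K{\left(j \right)} = 16780 + 169 = 16949$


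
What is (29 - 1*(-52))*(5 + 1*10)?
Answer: 1215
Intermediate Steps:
(29 - 1*(-52))*(5 + 1*10) = (29 + 52)*(5 + 10) = 81*15 = 1215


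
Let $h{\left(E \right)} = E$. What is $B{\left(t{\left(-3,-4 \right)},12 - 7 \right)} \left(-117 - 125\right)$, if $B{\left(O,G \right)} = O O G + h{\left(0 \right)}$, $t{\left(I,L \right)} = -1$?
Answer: $-1210$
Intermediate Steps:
$B{\left(O,G \right)} = G O^{2}$ ($B{\left(O,G \right)} = O O G + 0 = O^{2} G + 0 = G O^{2} + 0 = G O^{2}$)
$B{\left(t{\left(-3,-4 \right)},12 - 7 \right)} \left(-117 - 125\right) = \left(12 - 7\right) \left(-1\right)^{2} \left(-117 - 125\right) = 5 \cdot 1 \left(-242\right) = 5 \left(-242\right) = -1210$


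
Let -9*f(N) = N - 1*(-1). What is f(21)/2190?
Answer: -11/9855 ≈ -0.0011162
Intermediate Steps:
f(N) = -⅑ - N/9 (f(N) = -(N - 1*(-1))/9 = -(N + 1)/9 = -(1 + N)/9 = -⅑ - N/9)
f(21)/2190 = (-⅑ - ⅑*21)/2190 = (-⅑ - 7/3)*(1/2190) = -22/9*1/2190 = -11/9855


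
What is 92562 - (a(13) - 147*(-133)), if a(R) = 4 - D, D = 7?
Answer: 73014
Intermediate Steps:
a(R) = -3 (a(R) = 4 - 1*7 = 4 - 7 = -3)
92562 - (a(13) - 147*(-133)) = 92562 - (-3 - 147*(-133)) = 92562 - (-3 + 19551) = 92562 - 1*19548 = 92562 - 19548 = 73014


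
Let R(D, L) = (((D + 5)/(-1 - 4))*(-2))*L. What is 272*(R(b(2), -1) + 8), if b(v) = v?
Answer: 7072/5 ≈ 1414.4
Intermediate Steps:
R(D, L) = L*(2 + 2*D/5) (R(D, L) = (((5 + D)/(-5))*(-2))*L = (((5 + D)*(-⅕))*(-2))*L = ((-1 - D/5)*(-2))*L = (2 + 2*D/5)*L = L*(2 + 2*D/5))
272*(R(b(2), -1) + 8) = 272*((⅖)*(-1)*(5 + 2) + 8) = 272*((⅖)*(-1)*7 + 8) = 272*(-14/5 + 8) = 272*(26/5) = 7072/5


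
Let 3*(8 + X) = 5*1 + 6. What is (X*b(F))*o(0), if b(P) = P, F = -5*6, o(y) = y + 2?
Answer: 260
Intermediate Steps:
o(y) = 2 + y
F = -30
X = -13/3 (X = -8 + (5*1 + 6)/3 = -8 + (5 + 6)/3 = -8 + (1/3)*11 = -8 + 11/3 = -13/3 ≈ -4.3333)
(X*b(F))*o(0) = (-13/3*(-30))*(2 + 0) = 130*2 = 260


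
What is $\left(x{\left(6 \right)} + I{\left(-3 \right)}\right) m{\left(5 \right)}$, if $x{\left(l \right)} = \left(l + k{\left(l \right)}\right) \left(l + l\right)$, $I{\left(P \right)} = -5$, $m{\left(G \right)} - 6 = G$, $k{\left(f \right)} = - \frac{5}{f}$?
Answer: $627$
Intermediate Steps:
$m{\left(G \right)} = 6 + G$
$x{\left(l \right)} = 2 l \left(l - \frac{5}{l}\right)$ ($x{\left(l \right)} = \left(l - \frac{5}{l}\right) \left(l + l\right) = \left(l - \frac{5}{l}\right) 2 l = 2 l \left(l - \frac{5}{l}\right)$)
$\left(x{\left(6 \right)} + I{\left(-3 \right)}\right) m{\left(5 \right)} = \left(\left(-10 + 2 \cdot 6^{2}\right) - 5\right) \left(6 + 5\right) = \left(\left(-10 + 2 \cdot 36\right) - 5\right) 11 = \left(\left(-10 + 72\right) - 5\right) 11 = \left(62 - 5\right) 11 = 57 \cdot 11 = 627$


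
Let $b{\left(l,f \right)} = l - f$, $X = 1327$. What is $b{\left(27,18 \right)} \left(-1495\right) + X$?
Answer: $-12128$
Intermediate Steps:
$b{\left(27,18 \right)} \left(-1495\right) + X = \left(27 - 18\right) \left(-1495\right) + 1327 = 9 \left(-1495\right) + 1327 = -13455 + 1327 = -12128$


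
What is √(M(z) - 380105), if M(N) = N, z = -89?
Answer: I*√380194 ≈ 616.6*I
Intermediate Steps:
√(M(z) - 380105) = √(-89 - 380105) = √(-380194) = I*√380194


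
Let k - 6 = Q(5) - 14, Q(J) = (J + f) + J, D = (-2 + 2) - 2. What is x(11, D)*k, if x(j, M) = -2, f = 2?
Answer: -8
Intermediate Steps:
D = -2 (D = 0 - 2 = -2)
Q(J) = 2 + 2*J (Q(J) = (J + 2) + J = (2 + J) + J = 2 + 2*J)
k = 4 (k = 6 + ((2 + 2*5) - 14) = 6 + ((2 + 10) - 14) = 6 + (12 - 14) = 6 - 2 = 4)
x(11, D)*k = -2*4 = -8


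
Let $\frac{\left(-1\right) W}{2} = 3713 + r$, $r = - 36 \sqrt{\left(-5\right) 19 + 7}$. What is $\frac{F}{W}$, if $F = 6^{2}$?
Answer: $- \frac{66834}{13900417} - \frac{1296 i \sqrt{22}}{13900417} \approx -0.0048081 - 0.00043731 i$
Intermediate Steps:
$F = 36$
$r = - 72 i \sqrt{22}$ ($r = - 36 \sqrt{-95 + 7} = - 36 \sqrt{-88} = - 36 \cdot 2 i \sqrt{22} = - 72 i \sqrt{22} \approx - 337.71 i$)
$W = -7426 + 144 i \sqrt{22}$ ($W = - 2 \left(3713 - 72 i \sqrt{22}\right) = -7426 + 144 i \sqrt{22} \approx -7426.0 + 675.42 i$)
$\frac{F}{W} = \frac{36}{-7426 + 144 i \sqrt{22}}$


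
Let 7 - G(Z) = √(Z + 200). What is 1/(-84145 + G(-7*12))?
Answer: -42069/3539601464 + √29/3539601464 ≈ -1.1884e-5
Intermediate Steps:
G(Z) = 7 - √(200 + Z) (G(Z) = 7 - √(Z + 200) = 7 - √(200 + Z))
1/(-84145 + G(-7*12)) = 1/(-84145 + (7 - √(200 - 7*12))) = 1/(-84145 + (7 - √(200 - 84))) = 1/(-84145 + (7 - √116)) = 1/(-84145 + (7 - 2*√29)) = 1/(-84138 - 2*√29)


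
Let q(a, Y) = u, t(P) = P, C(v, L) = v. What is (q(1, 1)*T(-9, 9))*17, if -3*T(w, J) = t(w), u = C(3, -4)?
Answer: 153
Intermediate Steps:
u = 3
q(a, Y) = 3
T(w, J) = -w/3
(q(1, 1)*T(-9, 9))*17 = (3*(-1/3*(-9)))*17 = (3*3)*17 = 9*17 = 153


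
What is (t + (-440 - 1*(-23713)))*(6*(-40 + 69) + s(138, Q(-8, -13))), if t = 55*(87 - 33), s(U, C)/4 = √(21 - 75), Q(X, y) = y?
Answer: 4566282 + 314916*I*√6 ≈ 4.5663e+6 + 7.7138e+5*I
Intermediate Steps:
s(U, C) = 12*I*√6 (s(U, C) = 4*√(21 - 75) = 4*√(-54) = 4*(3*I*√6) = 12*I*√6)
t = 2970 (t = 55*54 = 2970)
(t + (-440 - 1*(-23713)))*(6*(-40 + 69) + s(138, Q(-8, -13))) = (2970 + (-440 - 1*(-23713)))*(6*(-40 + 69) + 12*I*√6) = (2970 + (-440 + 23713))*(6*29 + 12*I*√6) = (2970 + 23273)*(174 + 12*I*√6) = 26243*(174 + 12*I*√6) = 4566282 + 314916*I*√6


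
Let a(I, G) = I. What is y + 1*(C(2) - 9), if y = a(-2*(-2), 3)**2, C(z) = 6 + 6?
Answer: 19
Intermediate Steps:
C(z) = 12
y = 16 (y = (-2*(-2))**2 = 4**2 = 16)
y + 1*(C(2) - 9) = 16 + 1*(12 - 9) = 16 + 1*3 = 16 + 3 = 19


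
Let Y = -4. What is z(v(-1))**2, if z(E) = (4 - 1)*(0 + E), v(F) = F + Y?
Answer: 225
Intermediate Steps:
v(F) = -4 + F (v(F) = F - 4 = -4 + F)
z(E) = 3*E
z(v(-1))**2 = (3*(-4 - 1))**2 = (3*(-5))**2 = (-15)**2 = 225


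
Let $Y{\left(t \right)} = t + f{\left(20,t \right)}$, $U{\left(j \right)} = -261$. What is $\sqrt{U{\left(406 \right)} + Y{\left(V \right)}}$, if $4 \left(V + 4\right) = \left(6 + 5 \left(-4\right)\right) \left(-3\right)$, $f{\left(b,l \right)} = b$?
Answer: $\frac{i \sqrt{938}}{2} \approx 15.313 i$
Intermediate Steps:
$V = \frac{13}{2}$ ($V = -4 + \frac{\left(6 + 5 \left(-4\right)\right) \left(-3\right)}{4} = -4 + \frac{\left(6 - 20\right) \left(-3\right)}{4} = -4 + \frac{\left(-14\right) \left(-3\right)}{4} = -4 + \frac{1}{4} \cdot 42 = -4 + \frac{21}{2} = \frac{13}{2} \approx 6.5$)
$Y{\left(t \right)} = 20 + t$ ($Y{\left(t \right)} = t + 20 = 20 + t$)
$\sqrt{U{\left(406 \right)} + Y{\left(V \right)}} = \sqrt{-261 + \left(20 + \frac{13}{2}\right)} = \sqrt{-261 + \frac{53}{2}} = \sqrt{- \frac{469}{2}} = \frac{i \sqrt{938}}{2}$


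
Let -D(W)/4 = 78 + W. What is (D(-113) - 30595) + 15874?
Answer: -14581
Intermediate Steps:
D(W) = -312 - 4*W (D(W) = -4*(78 + W) = -312 - 4*W)
(D(-113) - 30595) + 15874 = ((-312 - 4*(-113)) - 30595) + 15874 = ((-312 + 452) - 30595) + 15874 = (140 - 30595) + 15874 = -30455 + 15874 = -14581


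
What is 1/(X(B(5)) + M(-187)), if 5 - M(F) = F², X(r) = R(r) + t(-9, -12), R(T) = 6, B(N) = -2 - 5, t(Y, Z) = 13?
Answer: -1/34945 ≈ -2.8616e-5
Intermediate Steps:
B(N) = -7
X(r) = 19 (X(r) = 6 + 13 = 19)
M(F) = 5 - F²
1/(X(B(5)) + M(-187)) = 1/(19 + (5 - 1*(-187)²)) = 1/(19 + (5 - 1*34969)) = 1/(19 + (5 - 34969)) = 1/(19 - 34964) = 1/(-34945) = -1/34945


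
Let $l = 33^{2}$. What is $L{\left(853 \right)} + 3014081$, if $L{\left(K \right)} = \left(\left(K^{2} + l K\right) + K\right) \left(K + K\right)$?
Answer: $2830502655$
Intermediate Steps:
$l = 1089$
$L{\left(K \right)} = 2 K \left(K^{2} + 1090 K\right)$ ($L{\left(K \right)} = \left(\left(K^{2} + 1089 K\right) + K\right) \left(K + K\right) = \left(K^{2} + 1090 K\right) 2 K = 2 K \left(K^{2} + 1090 K\right)$)
$L{\left(853 \right)} + 3014081 = 2 \cdot 853^{2} \left(1090 + 853\right) + 3014081 = 2 \cdot 727609 \cdot 1943 + 3014081 = 2827488574 + 3014081 = 2830502655$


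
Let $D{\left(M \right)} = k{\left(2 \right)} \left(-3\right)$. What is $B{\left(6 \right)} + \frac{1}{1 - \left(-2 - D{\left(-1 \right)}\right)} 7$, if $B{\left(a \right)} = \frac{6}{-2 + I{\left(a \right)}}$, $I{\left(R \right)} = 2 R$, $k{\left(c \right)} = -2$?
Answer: $\frac{62}{45} \approx 1.3778$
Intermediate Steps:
$D{\left(M \right)} = 6$ ($D{\left(M \right)} = \left(-2\right) \left(-3\right) = 6$)
$B{\left(a \right)} = \frac{6}{-2 + 2 a}$
$B{\left(6 \right)} + \frac{1}{1 - \left(-2 - D{\left(-1 \right)}\right)} 7 = \frac{3}{-1 + 6} + \frac{1}{1 + \left(\left(5 + 6\right) - 3\right)} 7 = \frac{3}{5} + \frac{1}{1 + \left(11 - 3\right)} 7 = 3 \cdot \frac{1}{5} + \frac{1}{1 + 8} \cdot 7 = \frac{3}{5} + \frac{1}{9} \cdot 7 = \frac{3}{5} + \frac{7}{9} = \frac{62}{45}$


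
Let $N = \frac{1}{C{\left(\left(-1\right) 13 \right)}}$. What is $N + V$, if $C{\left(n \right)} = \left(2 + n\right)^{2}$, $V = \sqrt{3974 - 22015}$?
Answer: $\frac{1}{121} + i \sqrt{18041} \approx 0.0082645 + 134.32 i$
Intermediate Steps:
$V = i \sqrt{18041}$ ($V = \sqrt{-18041} = i \sqrt{18041} \approx 134.32 i$)
$N = \frac{1}{121}$ ($N = \frac{1}{\left(2 - 13\right)^{2}} = \frac{1}{\left(-11\right)^{2}} = \frac{1}{121} \approx 0.0082645$)
$N + V = \frac{1}{121} + i \sqrt{18041}$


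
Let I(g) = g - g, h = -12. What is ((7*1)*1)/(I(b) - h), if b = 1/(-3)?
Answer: 7/12 ≈ 0.58333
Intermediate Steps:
b = -⅓ (b = 1*(-⅓) = -⅓ ≈ -0.33333)
I(g) = 0
((7*1)*1)/(I(b) - h) = ((7*1)*1)/(0 - 1*(-12)) = (7*1)/(0 + 12) = 7/12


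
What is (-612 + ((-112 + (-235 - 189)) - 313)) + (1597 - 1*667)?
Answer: -531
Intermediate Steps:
(-612 + ((-112 + (-235 - 189)) - 313)) + (1597 - 1*667) = (-612 + ((-112 - 424) - 313)) + (1597 - 667) = (-612 + (-536 - 313)) + 930 = (-612 - 849) + 930 = -1461 + 930 = -531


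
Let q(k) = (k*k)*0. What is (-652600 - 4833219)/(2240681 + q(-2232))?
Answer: -5485819/2240681 ≈ -2.4483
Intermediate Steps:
q(k) = 0 (q(k) = k**2*0 = 0)
(-652600 - 4833219)/(2240681 + q(-2232)) = (-652600 - 4833219)/(2240681 + 0) = -5485819/2240681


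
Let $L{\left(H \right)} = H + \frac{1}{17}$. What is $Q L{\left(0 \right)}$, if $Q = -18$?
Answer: $- \frac{18}{17} \approx -1.0588$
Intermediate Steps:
$L{\left(H \right)} = \frac{1}{17} + H$ ($L{\left(H \right)} = H + \frac{1}{17} = \frac{1}{17} + H$)
$Q L{\left(0 \right)} = - 18 \left(\frac{1}{17} + 0\right) = \left(-18\right) \frac{1}{17} = - \frac{18}{17}$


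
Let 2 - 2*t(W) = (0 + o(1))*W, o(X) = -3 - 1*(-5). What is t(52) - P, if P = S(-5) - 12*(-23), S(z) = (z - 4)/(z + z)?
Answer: -3279/10 ≈ -327.90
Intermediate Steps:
o(X) = 2 (o(X) = -3 + 5 = 2)
t(W) = 1 - W (t(W) = 1 - (0 + 2)*W/2 = 1 - W)
S(z) = (-4 + z)/(2*z) (S(z) = (-4 + z)/((2*z)) = (-4 + z)*(1/(2*z)) = (-4 + z)/(2*z))
P = 2769/10 (P = (1/2)*(-4 - 5)/(-5) - 12*(-23) = (1/2)*(-1/5)*(-9) + 276 = 9/10 + 276 = 2769/10 ≈ 276.90)
t(52) - P = (1 - 1*52) - 1*2769/10 = (1 - 52) - 2769/10 = -51 - 2769/10 = -3279/10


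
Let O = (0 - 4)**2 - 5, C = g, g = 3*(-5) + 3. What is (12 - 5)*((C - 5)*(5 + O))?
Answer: -1904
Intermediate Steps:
g = -12 (g = -15 + 3 = -12)
C = -12
O = 11 (O = (-4)**2 - 5 = 16 - 5 = 11)
(12 - 5)*((C - 5)*(5 + O)) = (12 - 5)*((-12 - 5)*(5 + 11)) = 7*(-17*16) = 7*(-272) = -1904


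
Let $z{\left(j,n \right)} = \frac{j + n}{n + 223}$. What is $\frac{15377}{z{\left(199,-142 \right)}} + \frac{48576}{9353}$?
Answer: $\frac{3884092131}{177707} \approx 21857.0$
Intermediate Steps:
$z{\left(j,n \right)} = \frac{j + n}{223 + n}$
$\frac{15377}{z{\left(199,-142 \right)}} + \frac{48576}{9353} = \frac{15377}{\frac{1}{223 - 142} \left(199 - 142\right)} + \frac{48576}{9353} = \frac{15377}{\frac{1}{81} \cdot 57} + 48576 \cdot \frac{1}{9353} = \frac{15377}{\frac{1}{81} \cdot 57} + \frac{48576}{9353} = \frac{15377}{\frac{19}{27}} + \frac{48576}{9353} = 15377 \cdot \frac{27}{19} + \frac{48576}{9353} = \frac{415179}{19} + \frac{48576}{9353} = \frac{3884092131}{177707}$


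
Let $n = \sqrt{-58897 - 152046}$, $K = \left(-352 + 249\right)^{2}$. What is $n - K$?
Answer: $-10609 + i \sqrt{210943} \approx -10609.0 + 459.29 i$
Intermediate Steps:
$K = 10609$ ($K = \left(-103\right)^{2} = 10609$)
$n = i \sqrt{210943}$ ($n = \sqrt{-210943} = i \sqrt{210943} \approx 459.29 i$)
$n - K = i \sqrt{210943} - 10609 = -10609 + i \sqrt{210943}$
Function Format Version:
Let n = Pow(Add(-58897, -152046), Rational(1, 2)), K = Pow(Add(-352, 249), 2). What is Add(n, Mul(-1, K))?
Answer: Add(-10609, Mul(I, Pow(210943, Rational(1, 2)))) ≈ Add(-10609., Mul(459.29, I))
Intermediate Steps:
K = 10609 (K = Pow(-103, 2) = 10609)
n = Mul(I, Pow(210943, Rational(1, 2))) (n = Pow(-210943, Rational(1, 2)) = Mul(I, Pow(210943, Rational(1, 2))) ≈ Mul(459.29, I))
Add(n, Mul(-1, K)) = Add(Mul(I, Pow(210943, Rational(1, 2))), Mul(-1, 10609)) = Add(Mul(I, Pow(210943, Rational(1, 2))), -10609) = Add(-10609, Mul(I, Pow(210943, Rational(1, 2))))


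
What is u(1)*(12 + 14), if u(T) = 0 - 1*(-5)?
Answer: 130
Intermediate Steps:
u(T) = 5 (u(T) = 0 + 5 = 5)
u(1)*(12 + 14) = 5*(12 + 14) = 5*26 = 130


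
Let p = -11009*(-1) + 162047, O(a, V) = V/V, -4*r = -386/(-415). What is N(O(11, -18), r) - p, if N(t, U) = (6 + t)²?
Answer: -173007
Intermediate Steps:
r = -193/830 (r = -(-193)/(2*(-415)) = -(-193)*(-1)/(2*415) = -¼*386/415 = -193/830 ≈ -0.23253)
O(a, V) = 1
p = 173056 (p = 11009 + 162047 = 173056)
N(O(11, -18), r) - p = (6 + 1)² - 1*173056 = 7² - 173056 = 49 - 173056 = -173007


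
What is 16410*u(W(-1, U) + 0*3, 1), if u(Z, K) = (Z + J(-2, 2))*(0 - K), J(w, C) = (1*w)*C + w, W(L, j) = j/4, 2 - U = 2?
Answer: 98460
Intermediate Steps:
U = 0 (U = 2 - 1*2 = 2 - 2 = 0)
W(L, j) = j/4 (W(L, j) = j*(¼) = j/4)
J(w, C) = w + C*w (J(w, C) = w*C + w = C*w + w = w + C*w)
u(Z, K) = -K*(-6 + Z) (u(Z, K) = (Z - 2*(1 + 2))*(0 - K) = (Z - 2*3)*(-K) = (Z - 6)*(-K) = (-6 + Z)*(-K) = -K*(-6 + Z))
16410*u(W(-1, U) + 0*3, 1) = 16410*(1*(6 - ((¼)*0 + 0*3))) = 16410*(1*(6 - (0 + 0))) = 16410*(1*(6 - 1*0)) = 16410*(1*(6 + 0)) = 16410*(1*6) = 16410*6 = 98460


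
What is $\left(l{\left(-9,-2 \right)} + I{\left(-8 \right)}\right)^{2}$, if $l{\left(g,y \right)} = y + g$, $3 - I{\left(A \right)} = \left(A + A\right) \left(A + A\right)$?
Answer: $69696$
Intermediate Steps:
$I{\left(A \right)} = 3 - 4 A^{2}$ ($I{\left(A \right)} = 3 - \left(A + A\right) \left(A + A\right) = 3 - 2 A 2 A = 3 - 4 A^{2}$)
$l{\left(g,y \right)} = g + y$
$\left(l{\left(-9,-2 \right)} + I{\left(-8 \right)}\right)^{2} = \left(\left(-9 - 2\right) + \left(3 - 4 \left(-8\right)^{2}\right)\right)^{2} = \left(-11 + \left(3 - 256\right)\right)^{2} = \left(-11 - 253\right)^{2} = \left(-264\right)^{2} = 69696$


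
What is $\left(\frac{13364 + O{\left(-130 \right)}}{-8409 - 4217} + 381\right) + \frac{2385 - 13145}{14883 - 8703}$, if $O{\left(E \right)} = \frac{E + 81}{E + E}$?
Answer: $\frac{383636248259}{1014372840} \approx 378.2$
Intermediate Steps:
$O{\left(E \right)} = \frac{81 + E}{2 E}$
$\left(\frac{13364 + O{\left(-130 \right)}}{-8409 - 4217} + 381\right) + \frac{2385 - 13145}{14883 - 8703} = \left(\frac{13364 + \frac{81 - 130}{2 \left(-130\right)}}{-8409 - 4217} + 381\right) + \frac{2385 - 13145}{14883 - 8703} = \left(\frac{13364 + \frac{1}{2} \left(- \frac{1}{130}\right) \left(-49\right)}{-12626} + 381\right) - \frac{10760}{6180} = \left(\left(13364 + \frac{49}{260}\right) \left(- \frac{1}{12626}\right) + 381\right) - \frac{538}{309} = \left(\frac{3474689}{260} \left(- \frac{1}{12626}\right) + 381\right) - \frac{538}{309} = \left(- \frac{3474689}{3282760} + 381\right) - \frac{538}{309} = \frac{1247256871}{3282760} - \frac{538}{309} = \frac{383636248259}{1014372840}$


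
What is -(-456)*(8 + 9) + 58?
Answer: 7810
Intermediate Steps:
-(-456)*(8 + 9) + 58 = -(-456)*17 + 58 = -114*(-68) + 58 = 7752 + 58 = 7810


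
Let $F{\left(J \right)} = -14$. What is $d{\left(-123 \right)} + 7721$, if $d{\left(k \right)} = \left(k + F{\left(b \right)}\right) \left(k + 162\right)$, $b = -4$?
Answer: $2378$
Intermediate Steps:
$d{\left(k \right)} = \left(-14 + k\right) \left(162 + k\right)$ ($d{\left(k \right)} = \left(k - 14\right) \left(k + 162\right) = \left(-14 + k\right) \left(162 + k\right)$)
$d{\left(-123 \right)} + 7721 = \left(-2268 + \left(-123\right)^{2} + 148 \left(-123\right)\right) + 7721 = \left(-2268 + 15129 - 18204\right) + 7721 = -5343 + 7721 = 2378$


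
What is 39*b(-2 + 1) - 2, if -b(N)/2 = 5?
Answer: -392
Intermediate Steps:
b(N) = -10 (b(N) = -2*5 = -10)
39*b(-2 + 1) - 2 = 39*(-10) - 2 = -390 - 2 = -392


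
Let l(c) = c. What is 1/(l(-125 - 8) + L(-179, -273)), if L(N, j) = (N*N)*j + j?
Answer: -1/8747599 ≈ -1.1432e-7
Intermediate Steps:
L(N, j) = j + j*N² (L(N, j) = N²*j + j = j*N² + j = j + j*N²)
1/(l(-125 - 8) + L(-179, -273)) = 1/((-125 - 8) - 273*(1 + (-179)²)) = 1/(-133 - 273*(1 + 32041)) = 1/(-133 - 273*32042) = 1/(-133 - 8747466) = 1/(-8747599) = -1/8747599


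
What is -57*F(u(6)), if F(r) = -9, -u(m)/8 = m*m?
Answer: 513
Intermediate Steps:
u(m) = -8*m² (u(m) = -8*m*m = -8*m²)
-57*F(u(6)) = -57*(-9) = 513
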